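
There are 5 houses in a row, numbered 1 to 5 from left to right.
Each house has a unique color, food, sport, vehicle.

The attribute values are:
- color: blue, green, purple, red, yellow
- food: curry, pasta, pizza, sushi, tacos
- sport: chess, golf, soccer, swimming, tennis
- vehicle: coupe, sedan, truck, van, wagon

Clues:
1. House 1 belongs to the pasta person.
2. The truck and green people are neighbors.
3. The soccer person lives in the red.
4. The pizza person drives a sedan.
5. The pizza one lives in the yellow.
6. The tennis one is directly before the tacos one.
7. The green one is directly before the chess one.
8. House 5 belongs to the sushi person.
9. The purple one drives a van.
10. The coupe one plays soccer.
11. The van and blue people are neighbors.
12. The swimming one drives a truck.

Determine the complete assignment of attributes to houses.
Solution:

House | Color | Food | Sport | Vehicle
--------------------------------------
  1   | purple | pasta | tennis | van
  2   | blue | tacos | swimming | truck
  3   | green | curry | golf | wagon
  4   | yellow | pizza | chess | sedan
  5   | red | sushi | soccer | coupe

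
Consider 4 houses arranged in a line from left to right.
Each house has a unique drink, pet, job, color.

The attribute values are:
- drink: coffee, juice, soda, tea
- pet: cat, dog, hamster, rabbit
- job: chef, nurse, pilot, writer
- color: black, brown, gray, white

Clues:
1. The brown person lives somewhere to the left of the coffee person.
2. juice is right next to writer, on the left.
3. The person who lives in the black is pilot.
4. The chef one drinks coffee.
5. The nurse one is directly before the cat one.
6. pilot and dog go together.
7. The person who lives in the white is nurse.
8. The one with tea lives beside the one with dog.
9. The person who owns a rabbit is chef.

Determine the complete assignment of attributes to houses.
Solution:

House | Drink | Pet | Job | Color
---------------------------------
  1   | juice | hamster | nurse | white
  2   | tea | cat | writer | brown
  3   | soda | dog | pilot | black
  4   | coffee | rabbit | chef | gray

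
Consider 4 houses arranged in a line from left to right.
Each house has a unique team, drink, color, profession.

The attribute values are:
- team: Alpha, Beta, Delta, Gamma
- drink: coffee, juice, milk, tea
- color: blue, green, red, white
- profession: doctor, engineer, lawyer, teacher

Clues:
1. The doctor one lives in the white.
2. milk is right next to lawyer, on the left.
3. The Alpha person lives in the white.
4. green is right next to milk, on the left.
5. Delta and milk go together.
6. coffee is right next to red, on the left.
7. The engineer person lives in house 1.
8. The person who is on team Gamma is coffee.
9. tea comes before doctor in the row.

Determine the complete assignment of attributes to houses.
Solution:

House | Team | Drink | Color | Profession
-----------------------------------------
  1   | Gamma | coffee | green | engineer
  2   | Delta | milk | red | teacher
  3   | Beta | tea | blue | lawyer
  4   | Alpha | juice | white | doctor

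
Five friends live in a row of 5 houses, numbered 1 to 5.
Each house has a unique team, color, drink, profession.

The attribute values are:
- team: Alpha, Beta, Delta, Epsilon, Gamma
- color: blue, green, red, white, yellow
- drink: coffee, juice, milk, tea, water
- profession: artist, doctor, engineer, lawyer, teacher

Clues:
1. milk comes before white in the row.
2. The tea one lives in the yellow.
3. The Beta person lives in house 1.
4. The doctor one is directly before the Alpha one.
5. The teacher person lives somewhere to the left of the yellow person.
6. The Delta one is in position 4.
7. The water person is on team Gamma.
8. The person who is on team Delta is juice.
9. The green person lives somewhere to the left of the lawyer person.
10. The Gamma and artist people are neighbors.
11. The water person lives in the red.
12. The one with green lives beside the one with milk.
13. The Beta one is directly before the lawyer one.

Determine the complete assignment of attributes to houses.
Solution:

House | Team | Color | Drink | Profession
-----------------------------------------
  1   | Beta | green | coffee | doctor
  2   | Alpha | blue | milk | lawyer
  3   | Gamma | red | water | teacher
  4   | Delta | white | juice | artist
  5   | Epsilon | yellow | tea | engineer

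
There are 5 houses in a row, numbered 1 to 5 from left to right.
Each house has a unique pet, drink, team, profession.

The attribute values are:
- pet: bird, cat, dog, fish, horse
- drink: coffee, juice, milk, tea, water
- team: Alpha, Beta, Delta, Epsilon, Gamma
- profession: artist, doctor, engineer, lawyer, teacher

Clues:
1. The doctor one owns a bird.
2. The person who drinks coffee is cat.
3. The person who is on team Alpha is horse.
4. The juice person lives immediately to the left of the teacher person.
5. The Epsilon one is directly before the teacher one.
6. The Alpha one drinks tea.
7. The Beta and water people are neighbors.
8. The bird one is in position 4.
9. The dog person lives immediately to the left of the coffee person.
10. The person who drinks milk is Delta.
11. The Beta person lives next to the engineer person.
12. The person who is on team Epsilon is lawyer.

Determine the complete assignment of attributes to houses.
Solution:

House | Pet | Drink | Team | Profession
---------------------------------------
  1   | dog | juice | Epsilon | lawyer
  2   | cat | coffee | Beta | teacher
  3   | fish | water | Gamma | engineer
  4   | bird | milk | Delta | doctor
  5   | horse | tea | Alpha | artist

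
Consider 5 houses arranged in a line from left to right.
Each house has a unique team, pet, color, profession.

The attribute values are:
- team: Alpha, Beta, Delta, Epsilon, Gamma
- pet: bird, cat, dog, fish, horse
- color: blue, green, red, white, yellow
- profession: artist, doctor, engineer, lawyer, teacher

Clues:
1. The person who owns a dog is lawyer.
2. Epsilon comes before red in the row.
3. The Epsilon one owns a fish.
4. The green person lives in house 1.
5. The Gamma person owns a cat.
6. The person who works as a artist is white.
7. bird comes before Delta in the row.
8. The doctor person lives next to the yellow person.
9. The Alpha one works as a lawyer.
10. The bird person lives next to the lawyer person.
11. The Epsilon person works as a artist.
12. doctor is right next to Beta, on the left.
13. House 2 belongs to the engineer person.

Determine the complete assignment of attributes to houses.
Solution:

House | Team | Pet | Color | Profession
---------------------------------------
  1   | Gamma | cat | green | doctor
  2   | Beta | bird | yellow | engineer
  3   | Alpha | dog | blue | lawyer
  4   | Epsilon | fish | white | artist
  5   | Delta | horse | red | teacher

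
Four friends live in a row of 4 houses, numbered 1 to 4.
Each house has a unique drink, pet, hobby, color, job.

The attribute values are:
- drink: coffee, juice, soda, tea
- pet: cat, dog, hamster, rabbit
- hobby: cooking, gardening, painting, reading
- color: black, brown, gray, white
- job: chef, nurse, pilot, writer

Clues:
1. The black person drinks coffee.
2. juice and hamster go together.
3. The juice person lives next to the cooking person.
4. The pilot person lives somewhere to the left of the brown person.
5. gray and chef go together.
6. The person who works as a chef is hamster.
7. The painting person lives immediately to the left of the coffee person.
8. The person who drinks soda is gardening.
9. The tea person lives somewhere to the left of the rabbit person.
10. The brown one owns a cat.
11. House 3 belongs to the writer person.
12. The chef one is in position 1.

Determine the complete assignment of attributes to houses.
Solution:

House | Drink | Pet | Hobby | Color | Job
-----------------------------------------
  1   | juice | hamster | painting | gray | chef
  2   | coffee | dog | cooking | black | pilot
  3   | tea | cat | reading | brown | writer
  4   | soda | rabbit | gardening | white | nurse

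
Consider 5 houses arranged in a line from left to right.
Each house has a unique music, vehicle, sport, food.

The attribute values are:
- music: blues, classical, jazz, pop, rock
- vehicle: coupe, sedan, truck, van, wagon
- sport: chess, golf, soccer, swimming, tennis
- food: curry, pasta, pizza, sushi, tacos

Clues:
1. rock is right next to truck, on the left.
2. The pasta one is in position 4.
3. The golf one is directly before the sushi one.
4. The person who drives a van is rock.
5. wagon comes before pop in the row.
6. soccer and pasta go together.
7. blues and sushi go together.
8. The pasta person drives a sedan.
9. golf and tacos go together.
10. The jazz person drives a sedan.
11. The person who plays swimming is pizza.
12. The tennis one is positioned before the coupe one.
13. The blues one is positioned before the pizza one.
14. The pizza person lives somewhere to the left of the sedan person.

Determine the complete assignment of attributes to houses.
Solution:

House | Music | Vehicle | Sport | Food
--------------------------------------
  1   | rock | van | golf | tacos
  2   | blues | truck | tennis | sushi
  3   | classical | wagon | swimming | pizza
  4   | jazz | sedan | soccer | pasta
  5   | pop | coupe | chess | curry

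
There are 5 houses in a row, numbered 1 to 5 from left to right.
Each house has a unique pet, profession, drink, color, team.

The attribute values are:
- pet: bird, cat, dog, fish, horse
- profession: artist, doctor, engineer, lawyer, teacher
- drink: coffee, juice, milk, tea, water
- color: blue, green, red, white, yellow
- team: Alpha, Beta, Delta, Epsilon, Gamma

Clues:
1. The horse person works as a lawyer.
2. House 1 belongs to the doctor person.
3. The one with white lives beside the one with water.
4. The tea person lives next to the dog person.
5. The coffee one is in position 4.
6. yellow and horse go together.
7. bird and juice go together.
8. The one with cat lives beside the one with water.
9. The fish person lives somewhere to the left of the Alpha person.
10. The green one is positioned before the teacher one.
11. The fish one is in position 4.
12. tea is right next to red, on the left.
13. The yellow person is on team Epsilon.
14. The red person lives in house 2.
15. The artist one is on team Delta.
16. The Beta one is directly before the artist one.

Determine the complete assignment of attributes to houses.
Solution:

House | Pet | Profession | Drink | Color | Team
-----------------------------------------------
  1   | cat | doctor | tea | white | Beta
  2   | dog | artist | water | red | Delta
  3   | horse | lawyer | milk | yellow | Epsilon
  4   | fish | engineer | coffee | green | Gamma
  5   | bird | teacher | juice | blue | Alpha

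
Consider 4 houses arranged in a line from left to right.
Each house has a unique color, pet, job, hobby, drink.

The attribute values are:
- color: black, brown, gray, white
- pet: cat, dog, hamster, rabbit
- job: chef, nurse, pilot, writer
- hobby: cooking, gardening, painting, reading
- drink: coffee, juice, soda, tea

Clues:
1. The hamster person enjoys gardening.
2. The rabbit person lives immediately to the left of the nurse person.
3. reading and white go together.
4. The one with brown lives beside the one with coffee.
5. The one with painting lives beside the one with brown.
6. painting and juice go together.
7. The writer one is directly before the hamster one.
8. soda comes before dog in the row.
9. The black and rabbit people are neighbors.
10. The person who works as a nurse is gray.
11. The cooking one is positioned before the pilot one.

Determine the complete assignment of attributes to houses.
Solution:

House | Color | Pet | Job | Hobby | Drink
-----------------------------------------
  1   | black | cat | chef | painting | juice
  2   | brown | rabbit | writer | cooking | soda
  3   | gray | hamster | nurse | gardening | coffee
  4   | white | dog | pilot | reading | tea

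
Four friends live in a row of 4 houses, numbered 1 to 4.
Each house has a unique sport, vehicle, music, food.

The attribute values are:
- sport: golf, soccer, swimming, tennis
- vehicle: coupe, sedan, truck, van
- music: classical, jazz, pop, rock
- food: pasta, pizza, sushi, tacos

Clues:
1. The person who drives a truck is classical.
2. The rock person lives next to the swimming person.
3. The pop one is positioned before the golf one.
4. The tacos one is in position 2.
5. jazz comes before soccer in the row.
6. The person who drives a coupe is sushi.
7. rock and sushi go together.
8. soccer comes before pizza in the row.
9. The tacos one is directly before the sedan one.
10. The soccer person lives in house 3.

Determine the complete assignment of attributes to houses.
Solution:

House | Sport | Vehicle | Music | Food
--------------------------------------
  1   | tennis | coupe | rock | sushi
  2   | swimming | van | jazz | tacos
  3   | soccer | sedan | pop | pasta
  4   | golf | truck | classical | pizza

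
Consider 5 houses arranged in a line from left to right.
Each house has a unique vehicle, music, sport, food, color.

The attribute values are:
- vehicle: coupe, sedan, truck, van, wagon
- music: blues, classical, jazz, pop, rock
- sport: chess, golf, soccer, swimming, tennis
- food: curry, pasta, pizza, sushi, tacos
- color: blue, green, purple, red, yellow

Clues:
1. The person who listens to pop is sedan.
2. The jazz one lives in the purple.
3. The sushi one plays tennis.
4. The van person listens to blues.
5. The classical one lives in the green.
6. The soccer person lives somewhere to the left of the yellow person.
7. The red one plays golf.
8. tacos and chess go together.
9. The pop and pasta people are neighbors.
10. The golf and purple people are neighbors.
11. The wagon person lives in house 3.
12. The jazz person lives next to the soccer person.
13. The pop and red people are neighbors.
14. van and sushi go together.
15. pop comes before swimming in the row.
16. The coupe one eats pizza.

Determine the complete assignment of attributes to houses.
Solution:

House | Vehicle | Music | Sport | Food | Color
----------------------------------------------
  1   | sedan | pop | chess | tacos | blue
  2   | truck | rock | golf | pasta | red
  3   | wagon | jazz | swimming | curry | purple
  4   | coupe | classical | soccer | pizza | green
  5   | van | blues | tennis | sushi | yellow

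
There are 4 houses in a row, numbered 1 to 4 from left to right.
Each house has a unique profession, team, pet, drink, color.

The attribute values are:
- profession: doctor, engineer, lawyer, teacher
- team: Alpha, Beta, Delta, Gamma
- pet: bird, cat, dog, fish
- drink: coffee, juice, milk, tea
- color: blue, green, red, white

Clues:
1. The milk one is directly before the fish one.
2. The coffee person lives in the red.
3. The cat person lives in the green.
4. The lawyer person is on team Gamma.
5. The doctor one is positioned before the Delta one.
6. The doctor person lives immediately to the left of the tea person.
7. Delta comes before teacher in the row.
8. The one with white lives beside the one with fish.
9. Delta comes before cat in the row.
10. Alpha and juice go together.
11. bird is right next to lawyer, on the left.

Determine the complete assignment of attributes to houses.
Solution:

House | Profession | Team | Pet | Drink | Color
-----------------------------------------------
  1   | doctor | Beta | bird | milk | white
  2   | lawyer | Gamma | fish | tea | blue
  3   | engineer | Delta | dog | coffee | red
  4   | teacher | Alpha | cat | juice | green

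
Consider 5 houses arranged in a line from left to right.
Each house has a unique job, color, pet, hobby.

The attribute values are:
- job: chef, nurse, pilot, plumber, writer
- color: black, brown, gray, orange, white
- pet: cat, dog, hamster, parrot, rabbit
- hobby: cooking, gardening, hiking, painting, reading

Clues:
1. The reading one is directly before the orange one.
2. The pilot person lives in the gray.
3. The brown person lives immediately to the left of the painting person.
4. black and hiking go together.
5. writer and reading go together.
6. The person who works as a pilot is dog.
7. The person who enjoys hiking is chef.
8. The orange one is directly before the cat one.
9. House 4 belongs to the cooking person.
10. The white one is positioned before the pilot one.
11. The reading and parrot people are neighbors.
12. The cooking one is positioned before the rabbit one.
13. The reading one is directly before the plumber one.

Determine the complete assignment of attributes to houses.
Solution:

House | Job | Color | Pet | Hobby
---------------------------------
  1   | writer | brown | hamster | reading
  2   | plumber | orange | parrot | painting
  3   | nurse | white | cat | gardening
  4   | pilot | gray | dog | cooking
  5   | chef | black | rabbit | hiking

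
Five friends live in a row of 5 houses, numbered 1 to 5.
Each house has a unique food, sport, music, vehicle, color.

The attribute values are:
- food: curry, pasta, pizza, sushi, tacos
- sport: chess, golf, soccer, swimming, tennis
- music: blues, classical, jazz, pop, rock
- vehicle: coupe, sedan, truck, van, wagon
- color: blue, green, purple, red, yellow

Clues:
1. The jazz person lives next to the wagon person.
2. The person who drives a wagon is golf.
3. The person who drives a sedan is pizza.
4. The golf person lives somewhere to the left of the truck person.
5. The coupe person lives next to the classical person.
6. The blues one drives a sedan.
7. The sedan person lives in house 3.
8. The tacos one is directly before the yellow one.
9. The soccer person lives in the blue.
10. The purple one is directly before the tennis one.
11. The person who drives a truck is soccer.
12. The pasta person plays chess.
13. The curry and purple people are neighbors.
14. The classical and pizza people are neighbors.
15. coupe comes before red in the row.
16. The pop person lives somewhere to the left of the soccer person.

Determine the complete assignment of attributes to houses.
Solution:

House | Food | Sport | Music | Vehicle | Color
----------------------------------------------
  1   | curry | swimming | jazz | coupe | green
  2   | tacos | golf | classical | wagon | purple
  3   | pizza | tennis | blues | sedan | yellow
  4   | pasta | chess | pop | van | red
  5   | sushi | soccer | rock | truck | blue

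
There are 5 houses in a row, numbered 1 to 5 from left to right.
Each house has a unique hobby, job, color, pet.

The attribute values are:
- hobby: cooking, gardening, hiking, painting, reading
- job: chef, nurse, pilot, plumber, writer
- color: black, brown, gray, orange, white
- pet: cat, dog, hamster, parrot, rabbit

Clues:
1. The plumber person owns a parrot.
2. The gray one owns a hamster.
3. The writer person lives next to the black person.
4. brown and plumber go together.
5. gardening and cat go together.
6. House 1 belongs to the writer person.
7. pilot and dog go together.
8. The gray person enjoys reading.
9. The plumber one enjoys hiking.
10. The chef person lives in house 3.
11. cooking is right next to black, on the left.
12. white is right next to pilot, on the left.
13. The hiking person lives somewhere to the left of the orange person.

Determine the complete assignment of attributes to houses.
Solution:

House | Hobby | Job | Color | Pet
---------------------------------
  1   | cooking | writer | white | rabbit
  2   | painting | pilot | black | dog
  3   | reading | chef | gray | hamster
  4   | hiking | plumber | brown | parrot
  5   | gardening | nurse | orange | cat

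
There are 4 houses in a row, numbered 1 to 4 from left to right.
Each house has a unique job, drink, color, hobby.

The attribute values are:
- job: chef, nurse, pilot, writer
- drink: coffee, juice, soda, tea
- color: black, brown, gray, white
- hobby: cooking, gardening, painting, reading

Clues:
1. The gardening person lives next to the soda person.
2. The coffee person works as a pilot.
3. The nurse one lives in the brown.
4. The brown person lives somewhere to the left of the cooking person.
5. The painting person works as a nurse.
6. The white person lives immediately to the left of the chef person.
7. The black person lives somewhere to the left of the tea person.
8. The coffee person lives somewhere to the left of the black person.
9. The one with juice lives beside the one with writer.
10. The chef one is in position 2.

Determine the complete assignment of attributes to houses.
Solution:

House | Job | Drink | Color | Hobby
-----------------------------------
  1   | pilot | coffee | white | gardening
  2   | chef | soda | black | reading
  3   | nurse | juice | brown | painting
  4   | writer | tea | gray | cooking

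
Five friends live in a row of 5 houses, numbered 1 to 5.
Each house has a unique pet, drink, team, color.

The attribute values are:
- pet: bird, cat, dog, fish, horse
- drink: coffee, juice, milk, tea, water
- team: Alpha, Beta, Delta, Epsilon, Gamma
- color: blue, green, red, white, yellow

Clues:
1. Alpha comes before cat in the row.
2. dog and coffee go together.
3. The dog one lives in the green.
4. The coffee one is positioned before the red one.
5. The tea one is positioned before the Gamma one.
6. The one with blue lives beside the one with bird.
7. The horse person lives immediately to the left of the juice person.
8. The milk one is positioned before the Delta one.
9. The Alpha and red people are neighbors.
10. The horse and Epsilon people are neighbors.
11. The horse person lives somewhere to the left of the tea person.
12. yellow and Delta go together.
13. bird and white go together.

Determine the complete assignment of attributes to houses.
Solution:

House | Pet | Drink | Team | Color
----------------------------------
  1   | horse | milk | Beta | blue
  2   | bird | juice | Epsilon | white
  3   | fish | tea | Delta | yellow
  4   | dog | coffee | Alpha | green
  5   | cat | water | Gamma | red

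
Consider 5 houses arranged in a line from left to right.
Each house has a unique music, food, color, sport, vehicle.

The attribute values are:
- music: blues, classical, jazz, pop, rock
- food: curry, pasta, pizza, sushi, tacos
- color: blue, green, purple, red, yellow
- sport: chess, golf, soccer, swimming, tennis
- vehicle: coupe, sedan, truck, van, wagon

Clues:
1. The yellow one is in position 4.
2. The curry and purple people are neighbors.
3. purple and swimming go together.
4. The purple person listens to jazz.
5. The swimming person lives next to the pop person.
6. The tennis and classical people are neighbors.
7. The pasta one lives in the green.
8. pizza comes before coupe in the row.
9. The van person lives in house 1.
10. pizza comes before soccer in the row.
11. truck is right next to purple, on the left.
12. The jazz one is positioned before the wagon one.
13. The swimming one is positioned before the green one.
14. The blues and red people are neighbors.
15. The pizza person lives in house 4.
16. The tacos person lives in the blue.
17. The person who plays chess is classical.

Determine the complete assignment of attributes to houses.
Solution:

House | Music | Food | Color | Sport | Vehicle
----------------------------------------------
  1   | blues | tacos | blue | tennis | van
  2   | classical | curry | red | chess | truck
  3   | jazz | sushi | purple | swimming | sedan
  4   | pop | pizza | yellow | golf | wagon
  5   | rock | pasta | green | soccer | coupe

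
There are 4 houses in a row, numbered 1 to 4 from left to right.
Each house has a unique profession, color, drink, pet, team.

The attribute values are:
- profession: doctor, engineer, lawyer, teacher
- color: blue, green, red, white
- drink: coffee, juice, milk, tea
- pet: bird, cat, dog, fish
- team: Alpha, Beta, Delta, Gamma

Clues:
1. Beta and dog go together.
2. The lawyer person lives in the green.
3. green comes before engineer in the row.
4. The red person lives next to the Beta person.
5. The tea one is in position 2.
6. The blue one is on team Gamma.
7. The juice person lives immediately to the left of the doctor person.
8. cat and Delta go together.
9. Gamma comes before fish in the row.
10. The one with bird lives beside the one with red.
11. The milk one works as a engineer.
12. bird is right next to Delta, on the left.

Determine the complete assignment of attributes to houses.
Solution:

House | Profession | Color | Drink | Pet | Team
-----------------------------------------------
  1   | teacher | blue | juice | bird | Gamma
  2   | doctor | red | tea | cat | Delta
  3   | lawyer | green | coffee | dog | Beta
  4   | engineer | white | milk | fish | Alpha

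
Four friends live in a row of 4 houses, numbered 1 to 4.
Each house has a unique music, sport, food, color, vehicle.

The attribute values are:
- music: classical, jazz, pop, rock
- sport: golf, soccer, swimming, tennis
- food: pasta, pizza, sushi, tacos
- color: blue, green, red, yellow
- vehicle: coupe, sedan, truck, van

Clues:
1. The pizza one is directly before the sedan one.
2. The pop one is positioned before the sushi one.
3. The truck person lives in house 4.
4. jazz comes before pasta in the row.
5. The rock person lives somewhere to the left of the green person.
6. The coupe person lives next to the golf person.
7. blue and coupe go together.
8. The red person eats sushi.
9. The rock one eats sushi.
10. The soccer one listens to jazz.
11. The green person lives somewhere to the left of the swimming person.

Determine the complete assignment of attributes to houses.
Solution:

House | Music | Sport | Food | Color | Vehicle
----------------------------------------------
  1   | pop | tennis | pizza | blue | coupe
  2   | rock | golf | sushi | red | sedan
  3   | jazz | soccer | tacos | green | van
  4   | classical | swimming | pasta | yellow | truck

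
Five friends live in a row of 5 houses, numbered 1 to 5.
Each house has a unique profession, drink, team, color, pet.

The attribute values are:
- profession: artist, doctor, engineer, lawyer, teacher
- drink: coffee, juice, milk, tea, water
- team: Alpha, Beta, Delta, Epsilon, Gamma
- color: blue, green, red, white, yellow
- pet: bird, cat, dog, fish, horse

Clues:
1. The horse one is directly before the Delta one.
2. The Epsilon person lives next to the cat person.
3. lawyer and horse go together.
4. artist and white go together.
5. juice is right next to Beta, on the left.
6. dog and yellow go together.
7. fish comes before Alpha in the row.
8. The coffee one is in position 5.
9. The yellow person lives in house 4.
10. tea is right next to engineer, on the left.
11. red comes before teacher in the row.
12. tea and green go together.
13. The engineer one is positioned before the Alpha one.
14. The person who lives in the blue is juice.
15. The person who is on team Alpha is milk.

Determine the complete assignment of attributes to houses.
Solution:

House | Profession | Drink | Team | Color | Pet
-----------------------------------------------
  1   | lawyer | tea | Epsilon | green | horse
  2   | engineer | juice | Delta | blue | cat
  3   | doctor | water | Beta | red | fish
  4   | teacher | milk | Alpha | yellow | dog
  5   | artist | coffee | Gamma | white | bird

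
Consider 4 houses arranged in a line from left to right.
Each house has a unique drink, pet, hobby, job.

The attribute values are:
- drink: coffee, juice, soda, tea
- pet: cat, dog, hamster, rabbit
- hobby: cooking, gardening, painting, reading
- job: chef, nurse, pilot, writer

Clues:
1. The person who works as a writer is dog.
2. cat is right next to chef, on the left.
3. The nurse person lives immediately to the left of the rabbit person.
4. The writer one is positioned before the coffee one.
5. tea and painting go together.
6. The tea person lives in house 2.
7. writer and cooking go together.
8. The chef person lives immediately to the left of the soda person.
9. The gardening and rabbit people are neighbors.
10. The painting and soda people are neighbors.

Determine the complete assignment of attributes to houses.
Solution:

House | Drink | Pet | Hobby | Job
---------------------------------
  1   | juice | cat | gardening | nurse
  2   | tea | rabbit | painting | chef
  3   | soda | dog | cooking | writer
  4   | coffee | hamster | reading | pilot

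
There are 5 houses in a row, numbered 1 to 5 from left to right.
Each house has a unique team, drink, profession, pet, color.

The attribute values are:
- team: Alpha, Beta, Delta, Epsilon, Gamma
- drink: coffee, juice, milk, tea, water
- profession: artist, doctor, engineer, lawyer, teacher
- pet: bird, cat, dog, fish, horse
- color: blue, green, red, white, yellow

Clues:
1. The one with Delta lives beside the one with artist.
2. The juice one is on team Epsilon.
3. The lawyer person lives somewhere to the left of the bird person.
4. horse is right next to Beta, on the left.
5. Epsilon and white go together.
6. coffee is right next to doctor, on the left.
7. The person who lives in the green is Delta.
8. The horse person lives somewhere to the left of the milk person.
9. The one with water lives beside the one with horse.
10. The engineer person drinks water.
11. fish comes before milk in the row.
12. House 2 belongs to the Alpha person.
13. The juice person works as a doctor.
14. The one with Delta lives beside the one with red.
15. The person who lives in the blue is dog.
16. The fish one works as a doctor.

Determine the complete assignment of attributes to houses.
Solution:

House | Team | Drink | Profession | Pet | Color
-----------------------------------------------
  1   | Delta | water | engineer | cat | green
  2   | Alpha | tea | artist | horse | red
  3   | Beta | coffee | lawyer | dog | blue
  4   | Epsilon | juice | doctor | fish | white
  5   | Gamma | milk | teacher | bird | yellow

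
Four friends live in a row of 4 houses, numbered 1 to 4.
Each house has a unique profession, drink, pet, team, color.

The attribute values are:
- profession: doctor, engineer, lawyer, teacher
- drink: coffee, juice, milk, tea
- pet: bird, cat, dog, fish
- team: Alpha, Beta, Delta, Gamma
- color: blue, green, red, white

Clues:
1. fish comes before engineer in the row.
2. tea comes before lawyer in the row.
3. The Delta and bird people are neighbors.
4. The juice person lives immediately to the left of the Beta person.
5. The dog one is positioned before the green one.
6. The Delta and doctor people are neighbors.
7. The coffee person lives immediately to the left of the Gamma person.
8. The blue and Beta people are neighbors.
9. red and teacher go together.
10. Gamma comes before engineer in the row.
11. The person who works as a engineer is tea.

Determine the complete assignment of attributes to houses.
Solution:

House | Profession | Drink | Pet | Team | Color
-----------------------------------------------
  1   | teacher | coffee | fish | Delta | red
  2   | doctor | juice | bird | Gamma | blue
  3   | engineer | tea | dog | Beta | white
  4   | lawyer | milk | cat | Alpha | green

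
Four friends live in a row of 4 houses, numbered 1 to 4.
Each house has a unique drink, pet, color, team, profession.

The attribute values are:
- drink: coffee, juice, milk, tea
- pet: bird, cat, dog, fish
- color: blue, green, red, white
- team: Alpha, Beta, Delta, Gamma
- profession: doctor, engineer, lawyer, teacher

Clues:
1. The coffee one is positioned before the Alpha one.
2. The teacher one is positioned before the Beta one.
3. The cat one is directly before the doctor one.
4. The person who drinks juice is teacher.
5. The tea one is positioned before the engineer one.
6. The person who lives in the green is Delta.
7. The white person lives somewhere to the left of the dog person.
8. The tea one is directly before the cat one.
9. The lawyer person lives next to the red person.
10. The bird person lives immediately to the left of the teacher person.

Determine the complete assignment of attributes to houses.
Solution:

House | Drink | Pet | Color | Team | Profession
-----------------------------------------------
  1   | tea | bird | green | Delta | lawyer
  2   | juice | cat | red | Gamma | teacher
  3   | coffee | fish | white | Beta | doctor
  4   | milk | dog | blue | Alpha | engineer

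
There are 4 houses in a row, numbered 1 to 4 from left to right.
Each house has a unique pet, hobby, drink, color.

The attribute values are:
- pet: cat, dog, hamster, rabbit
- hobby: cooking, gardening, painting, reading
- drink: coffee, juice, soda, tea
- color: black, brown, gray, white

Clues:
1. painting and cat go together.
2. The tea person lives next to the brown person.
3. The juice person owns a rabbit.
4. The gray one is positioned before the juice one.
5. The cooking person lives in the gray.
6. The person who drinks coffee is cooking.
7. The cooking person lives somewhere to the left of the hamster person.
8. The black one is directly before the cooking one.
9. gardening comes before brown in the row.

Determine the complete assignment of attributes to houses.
Solution:

House | Pet | Hobby | Drink | Color
-----------------------------------
  1   | cat | painting | soda | black
  2   | dog | cooking | coffee | gray
  3   | hamster | gardening | tea | white
  4   | rabbit | reading | juice | brown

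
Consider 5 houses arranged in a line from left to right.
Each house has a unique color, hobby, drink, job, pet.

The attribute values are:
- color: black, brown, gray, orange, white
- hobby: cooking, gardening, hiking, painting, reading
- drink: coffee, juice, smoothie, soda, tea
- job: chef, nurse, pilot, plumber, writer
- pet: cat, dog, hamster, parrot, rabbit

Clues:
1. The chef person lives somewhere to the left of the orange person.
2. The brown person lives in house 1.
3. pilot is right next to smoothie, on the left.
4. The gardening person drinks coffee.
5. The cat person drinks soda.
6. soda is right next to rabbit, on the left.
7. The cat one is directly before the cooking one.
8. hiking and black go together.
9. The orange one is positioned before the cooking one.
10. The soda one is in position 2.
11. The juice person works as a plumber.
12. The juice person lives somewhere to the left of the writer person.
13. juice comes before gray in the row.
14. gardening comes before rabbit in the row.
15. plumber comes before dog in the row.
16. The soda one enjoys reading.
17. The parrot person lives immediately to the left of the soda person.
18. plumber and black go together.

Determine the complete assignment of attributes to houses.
Solution:

House | Color | Hobby | Drink | Job | Pet
-----------------------------------------
  1   | brown | gardening | coffee | chef | parrot
  2   | orange | reading | soda | pilot | cat
  3   | white | cooking | smoothie | nurse | rabbit
  4   | black | hiking | juice | plumber | hamster
  5   | gray | painting | tea | writer | dog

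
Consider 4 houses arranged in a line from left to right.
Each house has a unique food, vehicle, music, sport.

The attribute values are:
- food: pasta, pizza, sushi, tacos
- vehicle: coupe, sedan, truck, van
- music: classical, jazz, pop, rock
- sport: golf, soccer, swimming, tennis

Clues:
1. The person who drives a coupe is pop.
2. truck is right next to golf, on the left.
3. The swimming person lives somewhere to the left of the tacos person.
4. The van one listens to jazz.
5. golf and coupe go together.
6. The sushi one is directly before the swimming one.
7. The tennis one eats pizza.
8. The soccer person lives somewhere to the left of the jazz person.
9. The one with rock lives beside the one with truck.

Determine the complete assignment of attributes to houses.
Solution:

House | Food | Vehicle | Music | Sport
--------------------------------------
  1   | sushi | sedan | rock | soccer
  2   | pasta | truck | classical | swimming
  3   | tacos | coupe | pop | golf
  4   | pizza | van | jazz | tennis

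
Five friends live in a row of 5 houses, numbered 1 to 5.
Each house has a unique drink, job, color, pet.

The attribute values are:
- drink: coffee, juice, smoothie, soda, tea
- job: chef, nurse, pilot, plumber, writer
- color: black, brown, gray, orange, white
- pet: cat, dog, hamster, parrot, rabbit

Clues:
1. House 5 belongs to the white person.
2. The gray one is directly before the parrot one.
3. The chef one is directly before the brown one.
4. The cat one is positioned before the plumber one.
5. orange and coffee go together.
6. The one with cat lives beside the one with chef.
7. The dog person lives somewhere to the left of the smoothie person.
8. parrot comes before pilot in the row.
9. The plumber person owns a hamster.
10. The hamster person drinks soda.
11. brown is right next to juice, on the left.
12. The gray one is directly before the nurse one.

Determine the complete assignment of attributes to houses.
Solution:

House | Drink | Job | Color | Pet
---------------------------------
  1   | coffee | writer | orange | cat
  2   | tea | chef | gray | dog
  3   | smoothie | nurse | brown | parrot
  4   | juice | pilot | black | rabbit
  5   | soda | plumber | white | hamster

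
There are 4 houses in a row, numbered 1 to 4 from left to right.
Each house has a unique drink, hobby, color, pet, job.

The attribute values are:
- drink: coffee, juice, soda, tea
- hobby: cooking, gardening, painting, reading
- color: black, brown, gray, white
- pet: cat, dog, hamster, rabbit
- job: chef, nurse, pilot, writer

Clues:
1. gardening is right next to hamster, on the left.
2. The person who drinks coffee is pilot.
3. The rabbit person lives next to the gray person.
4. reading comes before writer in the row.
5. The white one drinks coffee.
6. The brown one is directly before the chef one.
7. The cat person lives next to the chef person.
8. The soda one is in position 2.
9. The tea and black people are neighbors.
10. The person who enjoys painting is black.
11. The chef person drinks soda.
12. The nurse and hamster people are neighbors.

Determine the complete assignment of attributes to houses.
Solution:

House | Drink | Hobby | Color | Pet | Job
-----------------------------------------
  1   | tea | gardening | brown | cat | nurse
  2   | soda | painting | black | hamster | chef
  3   | coffee | reading | white | rabbit | pilot
  4   | juice | cooking | gray | dog | writer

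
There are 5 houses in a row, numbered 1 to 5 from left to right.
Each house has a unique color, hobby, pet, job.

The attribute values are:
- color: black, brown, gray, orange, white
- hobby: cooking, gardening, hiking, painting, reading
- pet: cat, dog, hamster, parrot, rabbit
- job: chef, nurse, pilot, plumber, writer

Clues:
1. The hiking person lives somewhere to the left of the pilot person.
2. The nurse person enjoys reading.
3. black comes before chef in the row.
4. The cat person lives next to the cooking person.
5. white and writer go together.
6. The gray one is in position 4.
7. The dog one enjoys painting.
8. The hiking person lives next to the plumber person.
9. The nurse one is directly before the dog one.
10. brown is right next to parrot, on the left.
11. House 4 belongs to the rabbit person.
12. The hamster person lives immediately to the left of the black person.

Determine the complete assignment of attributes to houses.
Solution:

House | Color | Hobby | Pet | Job
---------------------------------
  1   | white | hiking | cat | writer
  2   | brown | cooking | hamster | plumber
  3   | black | gardening | parrot | pilot
  4   | gray | reading | rabbit | nurse
  5   | orange | painting | dog | chef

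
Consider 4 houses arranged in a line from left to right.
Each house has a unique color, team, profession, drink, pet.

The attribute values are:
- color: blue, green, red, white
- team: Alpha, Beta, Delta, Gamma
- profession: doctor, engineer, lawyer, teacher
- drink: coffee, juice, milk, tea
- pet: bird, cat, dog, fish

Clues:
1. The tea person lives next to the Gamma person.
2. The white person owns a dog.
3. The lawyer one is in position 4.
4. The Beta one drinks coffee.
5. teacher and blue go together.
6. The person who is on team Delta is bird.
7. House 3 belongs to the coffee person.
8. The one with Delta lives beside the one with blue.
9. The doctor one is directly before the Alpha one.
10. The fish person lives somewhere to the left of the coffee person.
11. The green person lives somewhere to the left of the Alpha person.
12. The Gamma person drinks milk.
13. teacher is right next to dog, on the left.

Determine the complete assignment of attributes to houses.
Solution:

House | Color | Team | Profession | Drink | Pet
-----------------------------------------------
  1   | green | Delta | engineer | tea | bird
  2   | blue | Gamma | teacher | milk | fish
  3   | white | Beta | doctor | coffee | dog
  4   | red | Alpha | lawyer | juice | cat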